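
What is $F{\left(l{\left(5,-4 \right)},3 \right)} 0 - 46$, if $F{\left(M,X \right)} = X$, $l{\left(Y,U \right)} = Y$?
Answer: $-46$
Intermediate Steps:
$F{\left(l{\left(5,-4 \right)},3 \right)} 0 - 46 = 3 \cdot 0 - 46 = 0 - 46 = -46$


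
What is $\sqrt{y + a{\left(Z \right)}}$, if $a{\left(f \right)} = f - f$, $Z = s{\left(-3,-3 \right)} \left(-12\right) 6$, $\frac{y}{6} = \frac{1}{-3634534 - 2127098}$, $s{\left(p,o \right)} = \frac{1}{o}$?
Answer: $\frac{i \sqrt{60017}}{240068} \approx 0.0010205 i$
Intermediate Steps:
$y = - \frac{1}{960272}$ ($y = \frac{6}{-3634534 - 2127098} = \frac{6}{-5761632} = 6 \left(- \frac{1}{5761632}\right) = - \frac{1}{960272} \approx -1.0414 \cdot 10^{-6}$)
$Z = 24$ ($Z = \frac{1}{-3} \left(-12\right) 6 = \left(- \frac{1}{3}\right) \left(-12\right) 6 = 4 \cdot 6 = 24$)
$a{\left(f \right)} = 0$
$\sqrt{y + a{\left(Z \right)}} = \sqrt{- \frac{1}{960272} + 0} = \sqrt{- \frac{1}{960272}} = \frac{i \sqrt{60017}}{240068}$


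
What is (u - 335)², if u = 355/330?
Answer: 485717521/4356 ≈ 1.1151e+5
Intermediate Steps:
u = 71/66 (u = 355*(1/330) = 71/66 ≈ 1.0758)
(u - 335)² = (71/66 - 335)² = (-22039/66)² = 485717521/4356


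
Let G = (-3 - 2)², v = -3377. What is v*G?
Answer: -84425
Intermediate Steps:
G = 25 (G = (-5)² = 25)
v*G = -3377*25 = -84425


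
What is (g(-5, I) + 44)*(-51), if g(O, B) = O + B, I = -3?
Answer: -1836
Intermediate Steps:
g(O, B) = B + O
(g(-5, I) + 44)*(-51) = ((-3 - 5) + 44)*(-51) = (-8 + 44)*(-51) = 36*(-51) = -1836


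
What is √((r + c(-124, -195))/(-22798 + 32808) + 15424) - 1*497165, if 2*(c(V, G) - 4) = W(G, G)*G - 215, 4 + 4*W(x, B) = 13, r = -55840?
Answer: -497165 + √6179696608085/20020 ≈ -4.9704e+5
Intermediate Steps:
W(x, B) = 9/4 (W(x, B) = -1 + (¼)*13 = -1 + 13/4 = 9/4)
c(V, G) = -207/2 + 9*G/8 (c(V, G) = 4 + (9*G/4 - 215)/2 = 4 + (-215 + 9*G/4)/2 = 4 + (-215/2 + 9*G/8) = -207/2 + 9*G/8)
√((r + c(-124, -195))/(-22798 + 32808) + 15424) - 1*497165 = √((-55840 + (-207/2 + (9/8)*(-195)))/(-22798 + 32808) + 15424) - 1*497165 = √((-55840 + (-207/2 - 1755/8))/10010 + 15424) - 497165 = √((-55840 - 2583/8)*(1/10010) + 15424) - 497165 = √(-449303/8*1/10010 + 15424) - 497165 = √(-449303/80080 + 15424) - 497165 = √(1234704617/80080) - 497165 = √6179696608085/20020 - 497165 = -497165 + √6179696608085/20020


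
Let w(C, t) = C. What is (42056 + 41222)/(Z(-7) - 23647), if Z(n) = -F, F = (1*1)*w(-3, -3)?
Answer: -41639/11822 ≈ -3.5222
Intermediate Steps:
F = -3 (F = (1*1)*(-3) = 1*(-3) = -3)
Z(n) = 3 (Z(n) = -1*(-3) = 3)
(42056 + 41222)/(Z(-7) - 23647) = (42056 + 41222)/(3 - 23647) = 83278/(-23644) = 83278*(-1/23644) = -41639/11822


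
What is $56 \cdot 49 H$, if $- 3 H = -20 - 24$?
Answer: $\frac{120736}{3} \approx 40245.0$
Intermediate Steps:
$H = \frac{44}{3}$ ($H = - \frac{-20 - 24}{3} = \left(- \frac{1}{3}\right) \left(-44\right) = \frac{44}{3} \approx 14.667$)
$56 \cdot 49 H = 56 \cdot 49 \cdot \frac{44}{3} = 2744 \cdot \frac{44}{3} = \frac{120736}{3}$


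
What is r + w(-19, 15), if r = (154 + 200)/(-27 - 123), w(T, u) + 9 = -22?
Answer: -834/25 ≈ -33.360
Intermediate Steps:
w(T, u) = -31 (w(T, u) = -9 - 22 = -31)
r = -59/25 (r = 354/(-150) = 354*(-1/150) = -59/25 ≈ -2.3600)
r + w(-19, 15) = -59/25 - 31 = -834/25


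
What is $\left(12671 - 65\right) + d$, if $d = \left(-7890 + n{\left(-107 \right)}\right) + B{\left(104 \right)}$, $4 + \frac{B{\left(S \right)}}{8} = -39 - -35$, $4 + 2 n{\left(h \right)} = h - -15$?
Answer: $4604$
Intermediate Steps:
$n{\left(h \right)} = \frac{11}{2} + \frac{h}{2}$ ($n{\left(h \right)} = -2 + \frac{h - -15}{2} = -2 + \frac{h + 15}{2} = -2 + \frac{15 + h}{2} = -2 + \left(\frac{15}{2} + \frac{h}{2}\right) = \frac{11}{2} + \frac{h}{2}$)
$B{\left(S \right)} = -64$ ($B{\left(S \right)} = -32 + 8 \left(-39 - -35\right) = -32 + 8 \left(-39 + 35\right) = -32 + 8 \left(-4\right) = -32 - 32 = -64$)
$d = -8002$ ($d = \left(-7890 + \left(\frac{11}{2} + \frac{1}{2} \left(-107\right)\right)\right) - 64 = \left(-7890 + \left(\frac{11}{2} - \frac{107}{2}\right)\right) - 64 = \left(-7890 - 48\right) - 64 = -7938 - 64 = -8002$)
$\left(12671 - 65\right) + d = \left(12671 - 65\right) - 8002 = 12606 - 8002 = 4604$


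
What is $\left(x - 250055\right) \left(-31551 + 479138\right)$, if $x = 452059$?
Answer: $90414364348$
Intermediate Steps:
$\left(x - 250055\right) \left(-31551 + 479138\right) = \left(452059 - 250055\right) \left(-31551 + 479138\right) = 202004 \cdot 447587 = 90414364348$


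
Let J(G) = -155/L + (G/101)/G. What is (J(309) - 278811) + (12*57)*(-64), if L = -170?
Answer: -1107760593/3434 ≈ -3.2259e+5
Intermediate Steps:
J(G) = 3165/3434 (J(G) = -155/(-170) + (G/101)/G = -155*(-1/170) + (G*(1/101))/G = 31/34 + (G/101)/G = 31/34 + 1/101 = 3165/3434)
(J(309) - 278811) + (12*57)*(-64) = (3165/3434 - 278811) + (12*57)*(-64) = -957433809/3434 + 684*(-64) = -957433809/3434 - 43776 = -1107760593/3434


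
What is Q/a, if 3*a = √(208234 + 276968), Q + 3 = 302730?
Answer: 302727*√485202/161734 ≈ 1303.8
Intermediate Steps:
Q = 302727 (Q = -3 + 302730 = 302727)
a = √485202/3 (a = √(208234 + 276968)/3 = √485202/3 ≈ 232.19)
Q/a = 302727/((√485202/3)) = 302727*(√485202/161734) = 302727*√485202/161734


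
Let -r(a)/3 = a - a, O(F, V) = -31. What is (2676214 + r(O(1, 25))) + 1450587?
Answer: 4126801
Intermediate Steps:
r(a) = 0 (r(a) = -3*(a - a) = -3*0 = 0)
(2676214 + r(O(1, 25))) + 1450587 = (2676214 + 0) + 1450587 = 2676214 + 1450587 = 4126801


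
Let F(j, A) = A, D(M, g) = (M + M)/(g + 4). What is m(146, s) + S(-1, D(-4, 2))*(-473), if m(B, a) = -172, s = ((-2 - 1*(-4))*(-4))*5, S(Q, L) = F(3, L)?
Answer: 1376/3 ≈ 458.67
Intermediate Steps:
D(M, g) = 2*M/(4 + g) (D(M, g) = (2*M)/(4 + g) = 2*M/(4 + g))
S(Q, L) = L
s = -40 (s = ((-2 + 4)*(-4))*5 = (2*(-4))*5 = -8*5 = -40)
m(146, s) + S(-1, D(-4, 2))*(-473) = -172 + (2*(-4)/(4 + 2))*(-473) = -172 + (2*(-4)/6)*(-473) = -172 + (2*(-4)*(⅙))*(-473) = -172 - 4/3*(-473) = -172 + 1892/3 = 1376/3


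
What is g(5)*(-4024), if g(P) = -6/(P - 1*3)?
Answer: 12072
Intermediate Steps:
g(P) = -6/(-3 + P) (g(P) = -6/(P - 3) = -6/(-3 + P))
g(5)*(-4024) = -6/(-3 + 5)*(-4024) = -6/2*(-4024) = -6*½*(-4024) = -3*(-4024) = 12072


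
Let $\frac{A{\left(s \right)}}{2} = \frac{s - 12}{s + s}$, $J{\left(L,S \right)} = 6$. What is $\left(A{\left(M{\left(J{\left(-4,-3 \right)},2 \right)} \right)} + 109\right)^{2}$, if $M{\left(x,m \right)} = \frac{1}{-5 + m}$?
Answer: $21316$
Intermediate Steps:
$A{\left(s \right)} = \frac{-12 + s}{s}$ ($A{\left(s \right)} = 2 \frac{s - 12}{s + s} = 2 \frac{-12 + s}{2 s} = \frac{-12 + s}{s}$)
$\left(A{\left(M{\left(J{\left(-4,-3 \right)},2 \right)} \right)} + 109\right)^{2} = \left(\frac{-12 + \frac{1}{-5 + 2}}{\frac{1}{-5 + 2}} + 109\right)^{2} = \left(\frac{-12 + \frac{1}{-3}}{\frac{1}{-3}} + 109\right)^{2} = \left(\frac{-12 - \frac{1}{3}}{- \frac{1}{3}} + 109\right)^{2} = \left(\left(-3\right) \left(- \frac{37}{3}\right) + 109\right)^{2} = \left(37 + 109\right)^{2} = 146^{2} = 21316$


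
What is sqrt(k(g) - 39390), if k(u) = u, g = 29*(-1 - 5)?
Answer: 6*I*sqrt(1099) ≈ 198.91*I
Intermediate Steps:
g = -174 (g = 29*(-6) = -174)
sqrt(k(g) - 39390) = sqrt(-174 - 39390) = sqrt(-39564) = 6*I*sqrt(1099)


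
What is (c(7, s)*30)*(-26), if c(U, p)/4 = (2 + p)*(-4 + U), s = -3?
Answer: 9360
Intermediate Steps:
c(U, p) = 4*(-4 + U)*(2 + p) (c(U, p) = 4*((2 + p)*(-4 + U)) = 4*((-4 + U)*(2 + p)) = 4*(-4 + U)*(2 + p))
(c(7, s)*30)*(-26) = ((-32 - 16*(-3) + 8*7 + 4*7*(-3))*30)*(-26) = ((-32 + 48 + 56 - 84)*30)*(-26) = -12*30*(-26) = -360*(-26) = 9360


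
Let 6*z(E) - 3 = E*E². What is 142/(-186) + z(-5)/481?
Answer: -12014/14911 ≈ -0.80571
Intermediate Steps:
z(E) = ½ + E³/6 (z(E) = ½ + (E*E²)/6 = ½ + E³/6)
142/(-186) + z(-5)/481 = 142/(-186) + (½ + (⅙)*(-5)³)/481 = 142*(-1/186) + (½ + (⅙)*(-125))*(1/481) = -71/93 + (½ - 125/6)*(1/481) = -71/93 - 61/3*1/481 = -71/93 - 61/1443 = -12014/14911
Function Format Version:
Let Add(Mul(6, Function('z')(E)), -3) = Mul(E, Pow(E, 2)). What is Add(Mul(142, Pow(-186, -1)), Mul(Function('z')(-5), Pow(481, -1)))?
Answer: Rational(-12014, 14911) ≈ -0.80571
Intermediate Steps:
Function('z')(E) = Add(Rational(1, 2), Mul(Rational(1, 6), Pow(E, 3))) (Function('z')(E) = Add(Rational(1, 2), Mul(Rational(1, 6), Mul(E, Pow(E, 2)))) = Add(Rational(1, 2), Mul(Rational(1, 6), Pow(E, 3))))
Add(Mul(142, Pow(-186, -1)), Mul(Function('z')(-5), Pow(481, -1))) = Add(Mul(142, Pow(-186, -1)), Mul(Add(Rational(1, 2), Mul(Rational(1, 6), Pow(-5, 3))), Pow(481, -1))) = Add(Mul(142, Rational(-1, 186)), Mul(Add(Rational(1, 2), Mul(Rational(1, 6), -125)), Rational(1, 481))) = Add(Rational(-71, 93), Mul(Add(Rational(1, 2), Rational(-125, 6)), Rational(1, 481))) = Add(Rational(-71, 93), Mul(Rational(-61, 3), Rational(1, 481))) = Add(Rational(-71, 93), Rational(-61, 1443)) = Rational(-12014, 14911)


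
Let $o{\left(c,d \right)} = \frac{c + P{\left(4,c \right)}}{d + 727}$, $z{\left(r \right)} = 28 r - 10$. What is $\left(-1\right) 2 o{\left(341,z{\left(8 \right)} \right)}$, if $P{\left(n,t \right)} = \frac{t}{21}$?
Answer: $- \frac{15004}{19761} \approx -0.75927$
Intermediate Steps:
$P{\left(n,t \right)} = \frac{t}{21}$ ($P{\left(n,t \right)} = t \frac{1}{21} = \frac{t}{21}$)
$z{\left(r \right)} = -10 + 28 r$
$o{\left(c,d \right)} = \frac{22 c}{21 \left(727 + d\right)}$ ($o{\left(c,d \right)} = \frac{c + \frac{c}{21}}{d + 727} = \frac{\frac{22}{21} c}{727 + d} = \frac{22 c}{21 \left(727 + d\right)}$)
$\left(-1\right) 2 o{\left(341,z{\left(8 \right)} \right)} = \left(-1\right) 2 \cdot \frac{22}{21} \cdot 341 \frac{1}{727 + \left(-10 + 28 \cdot 8\right)} = - 2 \cdot \frac{22}{21} \cdot 341 \frac{1}{727 + \left(-10 + 224\right)} = - 2 \cdot \frac{22}{21} \cdot 341 \frac{1}{727 + 214} = - 2 \cdot \frac{22}{21} \cdot 341 \cdot \frac{1}{941} = \left(-2\right) \frac{7502}{19761} = - \frac{15004}{19761}$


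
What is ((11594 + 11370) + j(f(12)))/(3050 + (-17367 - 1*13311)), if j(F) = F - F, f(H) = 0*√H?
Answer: -5741/6907 ≈ -0.83119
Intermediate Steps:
f(H) = 0
j(F) = 0
((11594 + 11370) + j(f(12)))/(3050 + (-17367 - 1*13311)) = ((11594 + 11370) + 0)/(3050 + (-17367 - 1*13311)) = (22964 + 0)/(3050 + (-17367 - 13311)) = 22964/(3050 - 30678) = 22964/(-27628) = 22964*(-1/27628) = -5741/6907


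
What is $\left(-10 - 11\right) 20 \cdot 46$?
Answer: $-19320$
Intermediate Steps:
$\left(-10 - 11\right) 20 \cdot 46 = \left(-21\right) 20 \cdot 46 = \left(-420\right) 46 = -19320$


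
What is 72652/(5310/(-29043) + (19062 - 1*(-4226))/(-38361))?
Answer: -4496829940722/48891683 ≈ -91975.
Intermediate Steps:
72652/(5310/(-29043) + (19062 - 1*(-4226))/(-38361)) = 72652/(5310*(-1/29043) + (19062 + 4226)*(-1/38361)) = 72652/(-590/3227 + 23288*(-1/38361)) = 72652/(-590/3227 - 23288/38361) = 72652/(-97783366/123790947) = 72652*(-123790947/97783366) = -4496829940722/48891683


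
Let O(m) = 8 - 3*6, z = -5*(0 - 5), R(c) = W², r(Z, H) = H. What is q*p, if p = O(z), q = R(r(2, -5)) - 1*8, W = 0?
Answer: 80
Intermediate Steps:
R(c) = 0 (R(c) = 0² = 0)
z = 25 (z = -5*(-5) = 25)
O(m) = -10 (O(m) = 8 - 18 = -10)
q = -8 (q = 0 - 1*8 = 0 - 8 = -8)
p = -10
q*p = -8*(-10) = 80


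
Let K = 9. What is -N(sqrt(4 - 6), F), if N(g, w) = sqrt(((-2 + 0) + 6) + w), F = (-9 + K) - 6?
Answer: -I*sqrt(2) ≈ -1.4142*I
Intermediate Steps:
F = -6 (F = (-9 + 9) - 6 = 0 - 6 = -6)
N(g, w) = sqrt(4 + w) (N(g, w) = sqrt((-2 + 6) + w) = sqrt(4 + w))
-N(sqrt(4 - 6), F) = -sqrt(4 - 6) = -sqrt(-2) = -I*sqrt(2)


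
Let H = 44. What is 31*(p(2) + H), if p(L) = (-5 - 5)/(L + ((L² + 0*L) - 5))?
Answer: 1054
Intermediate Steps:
p(L) = -10/(-5 + L + L²) (p(L) = -10/(L + ((L² + 0) - 5)) = -10/(L + (L² - 5)) = -10/(L + (-5 + L²)) = -10/(-5 + L + L²))
31*(p(2) + H) = 31*(-10/(-5 + 2 + 2²) + 44) = 31*(-10/(-5 + 2 + 4) + 44) = 31*(-10/1 + 44) = 31*(-10*1 + 44) = 31*(-10 + 44) = 31*34 = 1054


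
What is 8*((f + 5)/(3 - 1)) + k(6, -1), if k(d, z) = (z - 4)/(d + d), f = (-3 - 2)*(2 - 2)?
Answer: 235/12 ≈ 19.583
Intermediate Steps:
f = 0 (f = -5*0 = 0)
k(d, z) = (-4 + z)/(2*d) (k(d, z) = (-4 + z)/((2*d)) = (-4 + z)*(1/(2*d)) = (-4 + z)/(2*d))
8*((f + 5)/(3 - 1)) + k(6, -1) = 8*((0 + 5)/(3 - 1)) + (1/2)*(-4 - 1)/6 = 8*(5/2) + (1/2)*(1/6)*(-5) = 8*(5*(1/2)) - 5/12 = 8*(5/2) - 5/12 = 20 - 5/12 = 235/12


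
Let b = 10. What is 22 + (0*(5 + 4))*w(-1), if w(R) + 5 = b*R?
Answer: 22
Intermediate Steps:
w(R) = -5 + 10*R
22 + (0*(5 + 4))*w(-1) = 22 + (0*(5 + 4))*(-5 + 10*(-1)) = 22 + (0*9)*(-5 - 10) = 22 + 0*(-15) = 22 + 0 = 22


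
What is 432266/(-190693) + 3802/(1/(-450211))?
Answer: -326409632252112/190693 ≈ -1.7117e+9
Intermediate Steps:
432266/(-190693) + 3802/(1/(-450211)) = 432266*(-1/190693) + 3802/(-1/450211) = -432266/190693 + 3802*(-450211) = -432266/190693 - 1711702222 = -326409632252112/190693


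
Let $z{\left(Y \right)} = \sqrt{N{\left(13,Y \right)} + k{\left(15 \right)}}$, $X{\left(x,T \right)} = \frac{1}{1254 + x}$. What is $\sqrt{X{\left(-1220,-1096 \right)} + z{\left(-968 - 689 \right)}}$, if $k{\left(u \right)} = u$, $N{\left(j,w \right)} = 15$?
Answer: $\frac{\sqrt{34 + 1156 \sqrt{30}}}{34} \approx 2.3466$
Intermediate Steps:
$z{\left(Y \right)} = \sqrt{30}$ ($z{\left(Y \right)} = \sqrt{15 + 15} = \sqrt{30}$)
$\sqrt{X{\left(-1220,-1096 \right)} + z{\left(-968 - 689 \right)}} = \sqrt{\frac{1}{1254 - 1220} + \sqrt{30}} = \sqrt{\frac{1}{34} + \sqrt{30}}$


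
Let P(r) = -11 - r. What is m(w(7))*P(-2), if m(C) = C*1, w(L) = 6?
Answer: -54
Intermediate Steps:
m(C) = C
m(w(7))*P(-2) = 6*(-11 - 1*(-2)) = 6*(-11 + 2) = 6*(-9) = -54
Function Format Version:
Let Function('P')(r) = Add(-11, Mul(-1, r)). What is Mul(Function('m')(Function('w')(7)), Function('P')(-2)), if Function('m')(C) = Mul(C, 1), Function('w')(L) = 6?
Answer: -54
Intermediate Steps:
Function('m')(C) = C
Mul(Function('m')(Function('w')(7)), Function('P')(-2)) = Mul(6, Add(-11, Mul(-1, -2))) = Mul(6, Add(-11, 2)) = Mul(6, -9) = -54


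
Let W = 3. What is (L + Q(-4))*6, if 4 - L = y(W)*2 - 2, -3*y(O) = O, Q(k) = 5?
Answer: 78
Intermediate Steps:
y(O) = -O/3
L = 8 (L = 4 - (-⅓*3*2 - 2) = 4 - (-1*2 - 2) = 4 - (-2 - 2) = 4 - 1*(-4) = 4 + 4 = 8)
(L + Q(-4))*6 = (8 + 5)*6 = 13*6 = 78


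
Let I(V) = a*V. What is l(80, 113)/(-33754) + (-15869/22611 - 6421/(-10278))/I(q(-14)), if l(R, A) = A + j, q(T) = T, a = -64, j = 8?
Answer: -614289948871/167344848873216 ≈ -0.0036708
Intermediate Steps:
I(V) = -64*V
l(R, A) = 8 + A (l(R, A) = A + 8 = 8 + A)
l(80, 113)/(-33754) + (-15869/22611 - 6421/(-10278))/I(q(-14)) = (8 + 113)/(-33754) + (-15869/22611 - 6421/(-10278))/((-64*(-14))) = 121*(-1/33754) + (-15869*1/22611 - 6421*(-1/10278))/896 = -121/33754 + (-15869/22611 + 6421/10278)*(1/896) = -121/33754 - 5972117/77465286*1/896 = -121/33754 - 5972117/69408896256 = -614289948871/167344848873216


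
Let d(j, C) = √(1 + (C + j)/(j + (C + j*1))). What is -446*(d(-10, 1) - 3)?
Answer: 1338 - 892*√133/19 ≈ 796.58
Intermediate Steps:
d(j, C) = √(1 + (C + j)/(C + 2*j)) (d(j, C) = √(1 + (C + j)/(j + (C + j))) = √(1 + (C + j)/(C + 2*j)))
-446*(d(-10, 1) - 3) = -446*(√((2*1 + 3*(-10))/(1 + 2*(-10))) - 3) = -446*(√((2 - 30)/(1 - 20)) - 3) = -446*(√(-28/(-19)) - 3) = -446*(√(-1/19*(-28)) - 3) = -446*(√(28/19) - 3) = -446*(2*√133/19 - 3) = -446*(-3 + 2*√133/19) = 1338 - 892*√133/19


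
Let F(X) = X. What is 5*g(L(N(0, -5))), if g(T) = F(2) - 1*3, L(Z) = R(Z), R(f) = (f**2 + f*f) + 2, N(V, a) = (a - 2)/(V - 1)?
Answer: -5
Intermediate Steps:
N(V, a) = (-2 + a)/(-1 + V)
R(f) = 2 + 2*f**2 (R(f) = (f**2 + f**2) + 2 = 2*f**2 + 2 = 2 + 2*f**2)
L(Z) = 2 + 2*Z**2
g(T) = -1 (g(T) = 2 - 1*3 = 2 - 3 = -1)
5*g(L(N(0, -5))) = 5*(-1) = -5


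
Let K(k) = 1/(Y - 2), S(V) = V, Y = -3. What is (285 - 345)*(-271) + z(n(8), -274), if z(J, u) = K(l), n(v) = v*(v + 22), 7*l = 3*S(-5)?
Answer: 81299/5 ≈ 16260.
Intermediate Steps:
l = -15/7 (l = (3*(-5))/7 = (⅐)*(-15) = -15/7 ≈ -2.1429)
n(v) = v*(22 + v)
K(k) = -⅕ (K(k) = 1/(-3 - 2) = 1/(-5) = -⅕)
z(J, u) = -⅕
(285 - 345)*(-271) + z(n(8), -274) = (285 - 345)*(-271) - ⅕ = -60*(-271) - ⅕ = 16260 - ⅕ = 81299/5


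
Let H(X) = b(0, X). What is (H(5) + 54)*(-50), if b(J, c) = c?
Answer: -2950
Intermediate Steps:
H(X) = X
(H(5) + 54)*(-50) = (5 + 54)*(-50) = 59*(-50) = -2950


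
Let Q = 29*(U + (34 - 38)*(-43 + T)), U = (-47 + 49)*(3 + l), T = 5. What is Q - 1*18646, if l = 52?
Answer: -11048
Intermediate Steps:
U = 110 (U = (-47 + 49)*(3 + 52) = 2*55 = 110)
Q = 7598 (Q = 29*(110 + (34 - 38)*(-43 + 5)) = 29*(110 - 4*(-38)) = 29*(110 + 152) = 29*262 = 7598)
Q - 1*18646 = 7598 - 1*18646 = 7598 - 18646 = -11048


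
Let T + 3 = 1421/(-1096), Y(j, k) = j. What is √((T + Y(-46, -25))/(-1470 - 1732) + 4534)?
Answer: √3490011043365661/877348 ≈ 67.335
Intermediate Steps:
T = -4709/1096 (T = -3 + 1421/(-1096) = -3 + 1421*(-1/1096) = -3 - 1421/1096 = -4709/1096 ≈ -4.2965)
√((T + Y(-46, -25))/(-1470 - 1732) + 4534) = √((-4709/1096 - 46)/(-1470 - 1732) + 4534) = √(-55125/1096/(-3202) + 4534) = √(-55125/1096*(-1/3202) + 4534) = √(55125/3509392 + 4534) = √(15911638453/3509392) = √3490011043365661/877348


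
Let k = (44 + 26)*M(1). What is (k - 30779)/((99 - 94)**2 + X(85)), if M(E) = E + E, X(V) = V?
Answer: -30639/110 ≈ -278.54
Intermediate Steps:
M(E) = 2*E
k = 140 (k = (44 + 26)*(2*1) = 70*2 = 140)
(k - 30779)/((99 - 94)**2 + X(85)) = (140 - 30779)/((99 - 94)**2 + 85) = -30639/(5**2 + 85) = -30639/(25 + 85) = -30639/110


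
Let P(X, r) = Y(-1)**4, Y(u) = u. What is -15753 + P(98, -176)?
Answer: -15752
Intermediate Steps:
P(X, r) = 1 (P(X, r) = (-1)**4 = 1)
-15753 + P(98, -176) = -15753 + 1 = -15752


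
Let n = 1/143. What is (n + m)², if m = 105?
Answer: 225480256/20449 ≈ 11026.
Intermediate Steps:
n = 1/143 ≈ 0.0069930
(n + m)² = (1/143 + 105)² = (15016/143)² = 225480256/20449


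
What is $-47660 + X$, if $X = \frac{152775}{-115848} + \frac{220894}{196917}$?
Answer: $- \frac{120805045958347}{2534715624} \approx -47660.0$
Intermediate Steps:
$X = - \frac{499318507}{2534715624}$ ($X = 152775 \left(- \frac{1}{115848}\right) + 220894 \cdot \frac{1}{196917} = - \frac{16975}{12872} + \frac{220894}{196917} = - \frac{499318507}{2534715624} \approx -0.19699$)
$-47660 + X = -47660 - \frac{499318507}{2534715624} = - \frac{120805045958347}{2534715624}$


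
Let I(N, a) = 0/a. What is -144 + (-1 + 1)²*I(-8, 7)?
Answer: -144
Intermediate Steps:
I(N, a) = 0
-144 + (-1 + 1)²*I(-8, 7) = -144 + (-1 + 1)²*0 = -144 + 0²*0 = -144 + 0*0 = -144 + 0 = -144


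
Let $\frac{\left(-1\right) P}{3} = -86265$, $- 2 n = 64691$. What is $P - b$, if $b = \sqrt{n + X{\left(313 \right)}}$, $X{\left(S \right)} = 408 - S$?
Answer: $258795 - \frac{i \sqrt{129002}}{2} \approx 2.588 \cdot 10^{5} - 179.58 i$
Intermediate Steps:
$n = - \frac{64691}{2}$ ($n = \left(- \frac{1}{2}\right) 64691 = - \frac{64691}{2} \approx -32346.0$)
$P = 258795$ ($P = \left(-3\right) \left(-86265\right) = 258795$)
$b = \frac{i \sqrt{129002}}{2}$ ($b = \sqrt{- \frac{64691}{2} + \left(408 - 313\right)} = \sqrt{- \frac{64691}{2} + 95} = \sqrt{- \frac{64501}{2}} = \frac{i \sqrt{129002}}{2} \approx 179.58 i$)
$P - b = 258795 - \frac{i \sqrt{129002}}{2}$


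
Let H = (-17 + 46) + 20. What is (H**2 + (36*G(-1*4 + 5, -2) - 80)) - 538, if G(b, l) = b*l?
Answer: 1711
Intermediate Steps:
H = 49 (H = 29 + 20 = 49)
(H**2 + (36*G(-1*4 + 5, -2) - 80)) - 538 = (49**2 + (36*((-1*4 + 5)*(-2)) - 80)) - 538 = (2401 + (36*((-4 + 5)*(-2)) - 80)) - 538 = (2401 + (36*(1*(-2)) - 80)) - 538 = (2401 + (36*(-2) - 80)) - 538 = (2401 + (-72 - 80)) - 538 = (2401 - 152) - 538 = 2249 - 538 = 1711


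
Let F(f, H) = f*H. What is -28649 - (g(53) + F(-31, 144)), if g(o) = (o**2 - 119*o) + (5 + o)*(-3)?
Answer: -20513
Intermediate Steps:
F(f, H) = H*f
g(o) = -15 + o**2 - 122*o (g(o) = (o**2 - 119*o) + (-15 - 3*o) = -15 + o**2 - 122*o)
-28649 - (g(53) + F(-31, 144)) = -28649 - ((-15 + 53**2 - 122*53) + 144*(-31)) = -28649 - ((-15 + 2809 - 6466) - 4464) = -28649 - (-3672 - 4464) = -28649 - 1*(-8136) = -28649 + 8136 = -20513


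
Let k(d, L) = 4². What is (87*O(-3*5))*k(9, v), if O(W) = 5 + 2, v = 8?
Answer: 9744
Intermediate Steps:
k(d, L) = 16
O(W) = 7
(87*O(-3*5))*k(9, v) = (87*7)*16 = 609*16 = 9744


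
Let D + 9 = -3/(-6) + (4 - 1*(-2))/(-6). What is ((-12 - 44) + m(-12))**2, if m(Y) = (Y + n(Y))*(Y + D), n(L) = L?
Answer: 211600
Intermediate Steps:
D = -19/2 (D = -9 + (-3/(-6) + (4 - 1*(-2))/(-6)) = -9 + (-3*(-1/6) + (4 + 2)*(-1/6)) = -9 + (1/2 + 6*(-1/6)) = -9 + (1/2 - 1) = -9 - 1/2 = -19/2 ≈ -9.5000)
m(Y) = 2*Y*(-19/2 + Y) (m(Y) = (Y + Y)*(Y - 19/2) = (2*Y)*(-19/2 + Y) = 2*Y*(-19/2 + Y))
((-12 - 44) + m(-12))**2 = ((-12 - 44) - 12*(-19 + 2*(-12)))**2 = (-56 - 12*(-19 - 24))**2 = (-56 - 12*(-43))**2 = (-56 + 516)**2 = 460**2 = 211600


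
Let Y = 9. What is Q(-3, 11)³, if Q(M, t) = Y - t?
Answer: -8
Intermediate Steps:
Q(M, t) = 9 - t
Q(-3, 11)³ = (9 - 1*11)³ = (9 - 11)³ = (-2)³ = -8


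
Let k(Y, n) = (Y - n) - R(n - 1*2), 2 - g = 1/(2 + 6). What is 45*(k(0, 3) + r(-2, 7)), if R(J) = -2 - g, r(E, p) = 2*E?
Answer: -1125/8 ≈ -140.63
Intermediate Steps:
g = 15/8 (g = 2 - 1/(2 + 6) = 2 - 1/8 = 15/8 ≈ 1.8750)
R(J) = -31/8 (R(J) = -2 - 1*15/8 = -2 - 15/8 = -31/8)
k(Y, n) = 31/8 + Y - n (k(Y, n) = (Y - n) - 1*(-31/8) = (Y - n) + 31/8 = 31/8 + Y - n)
45*(k(0, 3) + r(-2, 7)) = 45*((31/8 + 0 - 1*3) + 2*(-2)) = 45*((31/8 + 0 - 3) - 4) = 45*(7/8 - 4) = 45*(-25/8) = -1125/8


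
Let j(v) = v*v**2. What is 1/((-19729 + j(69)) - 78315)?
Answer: 1/230465 ≈ 4.3391e-6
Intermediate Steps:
j(v) = v**3
1/((-19729 + j(69)) - 78315) = 1/((-19729 + 69**3) - 78315) = 1/((-19729 + 328509) - 78315) = 1/(308780 - 78315) = 1/230465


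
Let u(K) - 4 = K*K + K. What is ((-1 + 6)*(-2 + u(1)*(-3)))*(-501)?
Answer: 50100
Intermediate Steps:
u(K) = 4 + K + K² (u(K) = 4 + (K*K + K) = 4 + (K² + K) = 4 + (K + K²) = 4 + K + K²)
((-1 + 6)*(-2 + u(1)*(-3)))*(-501) = ((-1 + 6)*(-2 + (4 + 1 + 1²)*(-3)))*(-501) = (5*(-2 + (4 + 1 + 1)*(-3)))*(-501) = (5*(-2 + 6*(-3)))*(-501) = (5*(-2 - 18))*(-501) = (5*(-20))*(-501) = -100*(-501) = 50100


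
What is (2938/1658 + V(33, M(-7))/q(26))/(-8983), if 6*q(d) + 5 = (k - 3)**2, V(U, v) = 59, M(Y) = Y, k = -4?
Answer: -179051/163831954 ≈ -0.0010929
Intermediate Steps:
q(d) = 22/3 (q(d) = -5/6 + (-4 - 3)**2/6 = -5/6 + (1/6)*(-7)**2 = -5/6 + (1/6)*49 = -5/6 + 49/6 = 22/3)
(2938/1658 + V(33, M(-7))/q(26))/(-8983) = (2938/1658 + 59/(22/3))/(-8983) = (2938*(1/1658) + 59*(3/22))*(-1/8983) = (1469/829 + 177/22)*(-1/8983) = (179051/18238)*(-1/8983) = -179051/163831954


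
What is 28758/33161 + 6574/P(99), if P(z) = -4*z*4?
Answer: -86223871/26263512 ≈ -3.2830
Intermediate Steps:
P(z) = -16*z
28758/33161 + 6574/P(99) = 28758/33161 + 6574/((-16*99)) = 28758*(1/33161) + 6574/(-1584) = 28758/33161 + 6574*(-1/1584) = 28758/33161 - 3287/792 = -86223871/26263512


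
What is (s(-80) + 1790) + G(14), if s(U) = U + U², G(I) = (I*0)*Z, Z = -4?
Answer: 8110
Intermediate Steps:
G(I) = 0 (G(I) = (I*0)*(-4) = 0*(-4) = 0)
(s(-80) + 1790) + G(14) = (-80*(1 - 80) + 1790) + 0 = (-80*(-79) + 1790) + 0 = (6320 + 1790) + 0 = 8110 + 0 = 8110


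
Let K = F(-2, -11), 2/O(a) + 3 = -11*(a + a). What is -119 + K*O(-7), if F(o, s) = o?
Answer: -17973/151 ≈ -119.03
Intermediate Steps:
O(a) = 2/(-3 - 22*a) (O(a) = 2/(-3 - 11*(a + a)) = 2/(-3 - 22*a))
K = -2
-119 + K*O(-7) = -119 - (-4)/(3 + 22*(-7)) = -119 - (-4)/(3 - 154) = -119 - (-4)/(-151) = -119 - (-4)*(-1)/151 = -119 - 2*2/151 = -119 - 4/151 = -17973/151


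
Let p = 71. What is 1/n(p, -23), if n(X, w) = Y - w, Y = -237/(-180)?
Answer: 60/1459 ≈ 0.041124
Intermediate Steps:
Y = 79/60 (Y = -237*(-1/180) = 79/60 ≈ 1.3167)
n(X, w) = 79/60 - w
1/n(p, -23) = 1/(79/60 - 1*(-23)) = 1/(79/60 + 23) = 1/(1459/60) = 60/1459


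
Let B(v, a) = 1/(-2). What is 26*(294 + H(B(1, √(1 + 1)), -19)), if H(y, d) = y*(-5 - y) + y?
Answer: 15379/2 ≈ 7689.5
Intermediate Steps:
B(v, a) = -½
H(y, d) = y + y*(-5 - y)
26*(294 + H(B(1, √(1 + 1)), -19)) = 26*(294 - 1*(-½)*(4 - ½)) = 26*(294 - 1*(-½)*7/2) = 26*(294 + 7/4) = 26*(1183/4) = 15379/2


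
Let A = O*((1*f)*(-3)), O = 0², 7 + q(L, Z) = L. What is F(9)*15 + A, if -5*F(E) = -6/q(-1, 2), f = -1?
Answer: -9/4 ≈ -2.2500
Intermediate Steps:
q(L, Z) = -7 + L
O = 0
F(E) = -3/20 (F(E) = -(-6)/(5*(-7 - 1)) = -(-6)/(5*(-8)) = -(-6)*(-1)/(5*8) = -⅕*¾ = -3/20)
A = 0 (A = 0*((1*(-1))*(-3)) = 0*(-1*(-3)) = 0*3 = 0)
F(9)*15 + A = -3/20*15 + 0 = -9/4 + 0 = -9/4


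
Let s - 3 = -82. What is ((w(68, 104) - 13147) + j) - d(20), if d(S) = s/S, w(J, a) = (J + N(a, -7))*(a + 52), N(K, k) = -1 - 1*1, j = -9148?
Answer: -239901/20 ≈ -11995.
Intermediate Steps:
s = -79 (s = 3 - 82 = -79)
N(K, k) = -2 (N(K, k) = -1 - 1 = -2)
w(J, a) = (-2 + J)*(52 + a) (w(J, a) = (J - 2)*(a + 52) = (-2 + J)*(52 + a))
d(S) = -79/S
((w(68, 104) - 13147) + j) - d(20) = (((-104 - 2*104 + 52*68 + 68*104) - 13147) - 9148) - (-79)/20 = (((-104 - 208 + 3536 + 7072) - 13147) - 9148) - (-79)/20 = ((10296 - 13147) - 9148) - 1*(-79/20) = (-2851 - 9148) + 79/20 = -11999 + 79/20 = -239901/20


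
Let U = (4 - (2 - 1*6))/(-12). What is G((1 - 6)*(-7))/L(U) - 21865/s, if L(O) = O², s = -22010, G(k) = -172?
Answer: -1699201/4402 ≈ -386.01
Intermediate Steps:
U = -⅔ (U = -(4 - (2 - 6))/12 = -(4 - 1*(-4))/12 = -(4 + 4)/12 = -1/12*8 = -⅔ ≈ -0.66667)
G((1 - 6)*(-7))/L(U) - 21865/s = -172/((-⅔)²) - 21865/(-22010) = -172/4/9 - 21865*(-1/22010) = -172*9/4 + 4373/4402 = -387 + 4373/4402 = -1699201/4402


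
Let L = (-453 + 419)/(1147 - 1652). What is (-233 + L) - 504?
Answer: -372151/505 ≈ -736.93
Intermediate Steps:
L = 34/505 (L = -34/(-505) = -34*(-1/505) = 34/505 ≈ 0.067327)
(-233 + L) - 504 = (-233 + 34/505) - 504 = -117631/505 - 504 = -372151/505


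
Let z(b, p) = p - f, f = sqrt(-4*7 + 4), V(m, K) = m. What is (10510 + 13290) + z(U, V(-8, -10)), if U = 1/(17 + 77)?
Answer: 23792 - 2*I*sqrt(6) ≈ 23792.0 - 4.899*I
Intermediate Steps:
f = 2*I*sqrt(6) (f = sqrt(-28 + 4) = sqrt(-24) = 2*I*sqrt(6) ≈ 4.899*I)
U = 1/94 ≈ 0.010638
z(b, p) = p - 2*I*sqrt(6)
(10510 + 13290) + z(U, V(-8, -10)) = (10510 + 13290) + (-8 - 2*I*sqrt(6)) = 23800 + (-8 - 2*I*sqrt(6)) = 23792 - 2*I*sqrt(6)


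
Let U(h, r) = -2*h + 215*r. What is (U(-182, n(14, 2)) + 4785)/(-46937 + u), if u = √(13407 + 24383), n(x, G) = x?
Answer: -382958983/2203044179 - 8159*√37790/2203044179 ≈ -0.17455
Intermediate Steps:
u = √37790 ≈ 194.40
(U(-182, n(14, 2)) + 4785)/(-46937 + u) = ((-2*(-182) + 215*14) + 4785)/(-46937 + √37790) = ((364 + 3010) + 4785)/(-46937 + √37790) = (3374 + 4785)/(-46937 + √37790) = 8159/(-46937 + √37790)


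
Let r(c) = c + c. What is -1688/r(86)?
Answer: -422/43 ≈ -9.8139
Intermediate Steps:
r(c) = 2*c
-1688/r(86) = -1688/(2*86) = -1688/172 = -1688*1/172 = -422/43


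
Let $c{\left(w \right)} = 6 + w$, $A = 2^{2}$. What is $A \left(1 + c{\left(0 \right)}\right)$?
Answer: $28$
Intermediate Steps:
$A = 4$
$A \left(1 + c{\left(0 \right)}\right) = 4 \left(1 + \left(6 + 0\right)\right) = 4 \left(1 + 6\right) = 4 \cdot 7 = 28$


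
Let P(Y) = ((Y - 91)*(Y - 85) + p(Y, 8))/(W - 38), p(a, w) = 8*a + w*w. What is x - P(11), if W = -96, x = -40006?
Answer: -2677366/67 ≈ -39961.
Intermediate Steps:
p(a, w) = w**2 + 8*a (p(a, w) = 8*a + w**2 = w**2 + 8*a)
P(Y) = -32/67 - 4*Y/67 - (-91 + Y)*(-85 + Y)/134 (P(Y) = ((Y - 91)*(Y - 85) + (8**2 + 8*Y))/(-96 - 38) = ((-91 + Y)*(-85 + Y) + (64 + 8*Y))/(-134) = (64 + 8*Y + (-91 + Y)*(-85 + Y))*(-1/134) = -32/67 - 4*Y/67 - (-91 + Y)*(-85 + Y)/134)
x - P(11) = -40006 - (-7799/134 - 1/134*11**2 + (84/67)*11) = -40006 - (-7799/134 - 1/134*121 + 924/67) = -40006 - (-7799/134 - 121/134 + 924/67) = -40006 - 1*(-3036/67) = -40006 + 3036/67 = -2677366/67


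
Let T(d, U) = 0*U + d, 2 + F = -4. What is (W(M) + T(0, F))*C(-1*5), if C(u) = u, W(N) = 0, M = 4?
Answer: 0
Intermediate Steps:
F = -6 (F = -2 - 4 = -6)
T(d, U) = d (T(d, U) = 0 + d = d)
(W(M) + T(0, F))*C(-1*5) = (0 + 0)*(-1*5) = 0*(-5) = 0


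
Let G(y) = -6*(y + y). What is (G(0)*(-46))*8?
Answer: 0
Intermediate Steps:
G(y) = -12*y
(G(0)*(-46))*8 = (-12*0*(-46))*8 = (0*(-46))*8 = 0*8 = 0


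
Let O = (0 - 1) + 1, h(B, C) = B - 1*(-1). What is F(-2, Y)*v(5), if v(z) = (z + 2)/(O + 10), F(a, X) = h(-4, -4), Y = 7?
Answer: -21/10 ≈ -2.1000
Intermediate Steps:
h(B, C) = 1 + B (h(B, C) = B + 1 = 1 + B)
F(a, X) = -3 (F(a, X) = 1 - 4 = -3)
O = 0 (O = -1 + 1 = 0)
v(z) = 1/5 + z/10 (v(z) = (z + 2)/(0 + 10) = (2 + z)/10 = (2 + z)*(1/10) = 1/5 + z/10)
F(-2, Y)*v(5) = -3*(1/5 + (1/10)*5) = -3*(1/5 + 1/2) = -3*7/10 = -21/10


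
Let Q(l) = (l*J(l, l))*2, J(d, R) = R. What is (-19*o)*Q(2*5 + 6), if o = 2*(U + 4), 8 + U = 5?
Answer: -19456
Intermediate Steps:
U = -3 (U = -8 + 5 = -3)
Q(l) = 2*l² (Q(l) = (l*l)*2 = l²*2 = 2*l²)
o = 2 (o = 2*(-3 + 4) = 2*1 = 2)
(-19*o)*Q(2*5 + 6) = (-19*2)*(2*(2*5 + 6)²) = -76*(10 + 6)² = -76*16² = -76*256 = -38*512 = -19456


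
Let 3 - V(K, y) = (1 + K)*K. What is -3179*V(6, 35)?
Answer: 123981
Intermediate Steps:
V(K, y) = 3 - K*(1 + K) (V(K, y) = 3 - (1 + K)*K = 3 - K*(1 + K))
-3179*V(6, 35) = -3179*(3 - 1*6 - 1*6²) = -3179*(3 - 6 - 1*36) = -3179*(3 - 6 - 36) = -3179*(-39) = 123981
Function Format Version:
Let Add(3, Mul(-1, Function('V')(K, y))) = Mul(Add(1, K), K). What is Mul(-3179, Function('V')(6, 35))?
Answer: 123981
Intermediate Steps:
Function('V')(K, y) = Add(3, Mul(-1, K, Add(1, K))) (Function('V')(K, y) = Add(3, Mul(-1, Mul(Add(1, K), K))) = Add(3, Mul(-1, Mul(K, Add(1, K)))) = Add(3, Mul(-1, K, Add(1, K))))
Mul(-3179, Function('V')(6, 35)) = Mul(-3179, Add(3, Mul(-1, 6), Mul(-1, Pow(6, 2)))) = Mul(-3179, Add(3, -6, Mul(-1, 36))) = Mul(-3179, Add(3, -6, -36)) = Mul(-3179, -39) = 123981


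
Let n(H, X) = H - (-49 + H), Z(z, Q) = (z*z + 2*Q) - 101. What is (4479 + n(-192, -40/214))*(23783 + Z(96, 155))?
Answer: 150365824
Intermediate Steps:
Z(z, Q) = -101 + z² + 2*Q (Z(z, Q) = (z² + 2*Q) - 101 = -101 + z² + 2*Q)
n(H, X) = 49 (n(H, X) = H + (49 - H) = 49)
(4479 + n(-192, -40/214))*(23783 + Z(96, 155)) = (4479 + 49)*(23783 + (-101 + 96² + 2*155)) = 4528*(23783 + (-101 + 9216 + 310)) = 4528*(23783 + 9425) = 4528*33208 = 150365824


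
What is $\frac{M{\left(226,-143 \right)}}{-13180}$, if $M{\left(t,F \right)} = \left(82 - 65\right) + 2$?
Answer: $- \frac{19}{13180} \approx -0.0014416$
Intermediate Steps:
$M{\left(t,F \right)} = 19$ ($M{\left(t,F \right)} = 17 + 2 = 19$)
$\frac{M{\left(226,-143 \right)}}{-13180} = \frac{19}{-13180} = 19 \left(- \frac{1}{13180}\right) = - \frac{19}{13180}$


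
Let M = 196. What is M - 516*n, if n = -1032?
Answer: 532708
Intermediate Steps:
M - 516*n = 196 - 516*(-1032) = 196 + 532512 = 532708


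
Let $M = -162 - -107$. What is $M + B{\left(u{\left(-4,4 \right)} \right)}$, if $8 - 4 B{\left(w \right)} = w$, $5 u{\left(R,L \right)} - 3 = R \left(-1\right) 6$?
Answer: $- \frac{1087}{20} \approx -54.35$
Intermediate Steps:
$u{\left(R,L \right)} = \frac{3}{5} - \frac{6 R}{5}$ ($u{\left(R,L \right)} = \frac{3}{5} + \frac{R \left(-1\right) 6}{5} = \frac{3}{5} + \frac{- R 6}{5} = \frac{3}{5} + \frac{\left(-6\right) R}{5} = \frac{3}{5} - \frac{6 R}{5}$)
$B{\left(w \right)} = 2 - \frac{w}{4}$
$M = -55$ ($M = -162 + 107 = -55$)
$M + B{\left(u{\left(-4,4 \right)} \right)} = -55 + \left(2 - \frac{\frac{3}{5} - - \frac{24}{5}}{4}\right) = -55 + \left(2 - \frac{\frac{3}{5} + \frac{24}{5}}{4}\right) = -55 + \left(2 - \frac{27}{20}\right) = -55 + \frac{13}{20} = - \frac{1087}{20}$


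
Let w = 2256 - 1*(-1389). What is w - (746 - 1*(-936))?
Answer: 1963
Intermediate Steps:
w = 3645 (w = 2256 + 1389 = 3645)
w - (746 - 1*(-936)) = 3645 - (746 - 1*(-936)) = 3645 - (746 + 936) = 3645 - 1*1682 = 3645 - 1682 = 1963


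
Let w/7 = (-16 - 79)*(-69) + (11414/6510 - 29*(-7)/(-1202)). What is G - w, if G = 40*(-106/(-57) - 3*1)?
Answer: -487885745881/10619670 ≈ -45942.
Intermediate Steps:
G = -2600/57 (G = 40*(-106*(-1/57) - 3) = 40*(106/57 - 3) = 40*(-65/57) = -2600/57 ≈ -45.614)
w = 25652702099/558930 (w = 7*((-16 - 79)*(-69) + (11414/6510 - 29*(-7)/(-1202))) = 7*(-95*(-69) + (11414*(1/6510) + 203*(-1/1202))) = 7*(6555 + (5707/3255 - 203/1202)) = 7*(6555 + 6199049/3912510) = 7*(25652702099/3912510) = 25652702099/558930 ≈ 45896.)
G - w = -2600/57 - 1*25652702099/558930 = -2600/57 - 25652702099/558930 = -487885745881/10619670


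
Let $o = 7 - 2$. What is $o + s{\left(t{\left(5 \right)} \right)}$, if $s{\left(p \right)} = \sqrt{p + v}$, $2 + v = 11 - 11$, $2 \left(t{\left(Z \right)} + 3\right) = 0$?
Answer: $5 + i \sqrt{5} \approx 5.0 + 2.2361 i$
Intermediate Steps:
$o = 5$ ($o = 7 - 2 = 5$)
$t{\left(Z \right)} = -3$ ($t{\left(Z \right)} = -3 + \frac{1}{2} \cdot 0 = -3 + 0 = -3$)
$v = -2$ ($v = -2 + \left(11 - 11\right) = -2 + 0 = -2$)
$s{\left(p \right)} = \sqrt{-2 + p}$ ($s{\left(p \right)} = \sqrt{p - 2} = \sqrt{-2 + p}$)
$o + s{\left(t{\left(5 \right)} \right)} = 5 + \sqrt{-2 - 3} = 5 + \sqrt{-5} = 5 + i \sqrt{5}$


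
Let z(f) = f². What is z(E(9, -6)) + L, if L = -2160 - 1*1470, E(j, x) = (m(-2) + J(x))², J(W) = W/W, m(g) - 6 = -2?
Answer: -3005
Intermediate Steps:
m(g) = 4 (m(g) = 6 - 2 = 4)
J(W) = 1
E(j, x) = 25 (E(j, x) = (4 + 1)² = 5² = 25)
L = -3630 (L = -2160 - 1470 = -3630)
z(E(9, -6)) + L = 25² - 3630 = 625 - 3630 = -3005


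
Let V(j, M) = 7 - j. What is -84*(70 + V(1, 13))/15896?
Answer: -798/1987 ≈ -0.40161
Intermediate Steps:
-84*(70 + V(1, 13))/15896 = -84*(70 + (7 - 1*1))/15896 = -84*(70 + (7 - 1))*(1/15896) = -84*(70 + 6)*(1/15896) = -84*76*(1/15896) = -6384*1/15896 = -798/1987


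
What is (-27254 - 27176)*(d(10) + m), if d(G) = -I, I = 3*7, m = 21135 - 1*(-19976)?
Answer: -2236528700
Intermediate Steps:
m = 41111 (m = 21135 + 19976 = 41111)
I = 21
d(G) = -21 (d(G) = -1*21 = -21)
(-27254 - 27176)*(d(10) + m) = (-27254 - 27176)*(-21 + 41111) = -54430*41090 = -2236528700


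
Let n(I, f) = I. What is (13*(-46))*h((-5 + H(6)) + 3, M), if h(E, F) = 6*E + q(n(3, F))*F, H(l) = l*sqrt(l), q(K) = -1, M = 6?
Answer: 10764 - 21528*sqrt(6) ≈ -41969.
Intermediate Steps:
H(l) = l**(3/2)
h(E, F) = -F + 6*E (h(E, F) = 6*E - F = -F + 6*E)
(13*(-46))*h((-5 + H(6)) + 3, M) = (13*(-46))*(-1*6 + 6*((-5 + 6**(3/2)) + 3)) = -598*(-6 + 6*((-5 + 6*sqrt(6)) + 3)) = -598*(-6 + 6*(-2 + 6*sqrt(6))) = -598*(-6 + (-12 + 36*sqrt(6))) = -598*(-18 + 36*sqrt(6)) = 10764 - 21528*sqrt(6)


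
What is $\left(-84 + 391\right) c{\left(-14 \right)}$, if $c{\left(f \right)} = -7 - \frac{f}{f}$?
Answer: $-2456$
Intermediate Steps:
$c{\left(f \right)} = -8$ ($c{\left(f \right)} = -7 - 1 = -8$)
$\left(-84 + 391\right) c{\left(-14 \right)} = \left(-84 + 391\right) \left(-8\right) = 307 \left(-8\right) = -2456$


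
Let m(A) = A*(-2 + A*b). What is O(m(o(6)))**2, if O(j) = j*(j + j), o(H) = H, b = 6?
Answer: 6927565824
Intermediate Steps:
m(A) = A*(-2 + 6*A) (m(A) = A*(-2 + A*6) = A*(-2 + 6*A))
O(j) = 2*j**2 (O(j) = j*(2*j) = 2*j**2)
O(m(o(6)))**2 = (2*(2*6*(-1 + 3*6))**2)**2 = (2*(2*6*(-1 + 18))**2)**2 = (2*(2*6*17)**2)**2 = (2*204**2)**2 = (2*41616)**2 = 83232**2 = 6927565824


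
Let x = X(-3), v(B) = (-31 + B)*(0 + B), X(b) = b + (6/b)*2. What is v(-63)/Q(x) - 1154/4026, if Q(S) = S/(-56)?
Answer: 95367311/2013 ≈ 47376.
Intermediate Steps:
X(b) = b + 12/b
v(B) = B*(-31 + B) (v(B) = (-31 + B)*B = B*(-31 + B))
x = -7 (x = -3 + 12/(-3) = -3 + 12*(-1/3) = -3 - 4 = -7)
Q(S) = -S/56 (Q(S) = S*(-1/56) = -S/56)
v(-63)/Q(x) - 1154/4026 = (-63*(-31 - 63))/((-1/56*(-7))) - 1154/4026 = (-63*(-94))/(1/8) - 1154*1/4026 = 5922*8 - 577/2013 = 47376 - 577/2013 = 95367311/2013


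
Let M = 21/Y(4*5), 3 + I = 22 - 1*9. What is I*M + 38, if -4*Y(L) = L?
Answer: -4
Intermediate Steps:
I = 10 (I = -3 + (22 - 1*9) = -3 + (22 - 9) = -3 + 13 = 10)
Y(L) = -L/4
M = -21/5 (M = 21/((-5)) = 21/((-¼*20)) = 21/(-5) = 21*(-⅕) = -21/5 ≈ -4.2000)
I*M + 38 = 10*(-21/5) + 38 = -42 + 38 = -4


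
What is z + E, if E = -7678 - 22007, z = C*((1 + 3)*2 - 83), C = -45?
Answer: -26310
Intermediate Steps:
z = 3375 (z = -45*((1 + 3)*2 - 83) = -45*(4*2 - 83) = -45*(8 - 83) = -45*(-75) = 3375)
E = -29685
z + E = 3375 - 29685 = -26310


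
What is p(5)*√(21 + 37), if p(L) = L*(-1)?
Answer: -5*√58 ≈ -38.079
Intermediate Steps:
p(L) = -L
p(5)*√(21 + 37) = (-1*5)*√(21 + 37) = -5*√58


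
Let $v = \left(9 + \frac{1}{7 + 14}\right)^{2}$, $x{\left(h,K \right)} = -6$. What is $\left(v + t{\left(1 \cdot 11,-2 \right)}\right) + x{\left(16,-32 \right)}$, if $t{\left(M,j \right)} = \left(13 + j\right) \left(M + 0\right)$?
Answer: $\frac{86815}{441} \approx 196.86$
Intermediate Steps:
$t{\left(M,j \right)} = M \left(13 + j\right)$ ($t{\left(M,j \right)} = \left(13 + j\right) M = M \left(13 + j\right)$)
$v = \frac{36100}{441}$ ($v = \left(9 + \frac{1}{21}\right)^{2} = \left(\frac{190}{21}\right)^{2} = \frac{36100}{441} \approx 81.859$)
$\left(v + t{\left(1 \cdot 11,-2 \right)}\right) + x{\left(16,-32 \right)} = \left(\frac{36100}{441} + 1 \cdot 11 \left(13 - 2\right)\right) - 6 = \left(\frac{36100}{441} + 11 \cdot 11\right) - 6 = \left(\frac{36100}{441} + 121\right) - 6 = \frac{89461}{441} - 6 = \frac{86815}{441}$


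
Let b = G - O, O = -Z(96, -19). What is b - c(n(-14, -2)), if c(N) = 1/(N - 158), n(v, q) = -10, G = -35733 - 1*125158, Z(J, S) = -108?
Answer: -27047831/168 ≈ -1.6100e+5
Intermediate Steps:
G = -160891 (G = -35733 - 125158 = -160891)
O = 108 (O = -1*(-108) = 108)
c(N) = 1/(-158 + N)
b = -160999 (b = -160891 - 1*108 = -160891 - 108 = -160999)
b - c(n(-14, -2)) = -160999 - 1/(-158 - 10) = -160999 - 1/(-168) = -160999 - 1*(-1/168) = -160999 + 1/168 = -27047831/168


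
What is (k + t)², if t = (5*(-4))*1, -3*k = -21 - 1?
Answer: 1444/9 ≈ 160.44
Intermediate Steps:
k = 22/3 (k = -(-21 - 1)/3 = -⅓*(-22) = 22/3 ≈ 7.3333)
t = -20 (t = -20*1 = -20)
(k + t)² = (22/3 - 20)² = (-38/3)² = 1444/9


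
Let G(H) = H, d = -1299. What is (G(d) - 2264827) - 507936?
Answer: -2774062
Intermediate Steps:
(G(d) - 2264827) - 507936 = (-1299 - 2264827) - 507936 = -2266126 - 507936 = -2774062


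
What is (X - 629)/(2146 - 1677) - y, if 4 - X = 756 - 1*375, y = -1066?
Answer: 498948/469 ≈ 1063.9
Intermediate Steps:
X = -377 (X = 4 - (756 - 1*375) = 4 - (756 - 375) = 4 - 1*381 = 4 - 381 = -377)
(X - 629)/(2146 - 1677) - y = (-377 - 629)/(2146 - 1677) - 1*(-1066) = -1006/469 + 1066 = 498948/469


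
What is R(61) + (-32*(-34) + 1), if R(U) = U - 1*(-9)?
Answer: 1159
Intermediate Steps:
R(U) = 9 + U (R(U) = U + 9 = 9 + U)
R(61) + (-32*(-34) + 1) = (9 + 61) + (-32*(-34) + 1) = 70 + (1088 + 1) = 70 + 1089 = 1159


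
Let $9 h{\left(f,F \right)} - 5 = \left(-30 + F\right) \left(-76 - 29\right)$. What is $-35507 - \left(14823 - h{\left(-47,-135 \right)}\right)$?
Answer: $- \frac{435640}{9} \approx -48404.0$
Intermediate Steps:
$h{\left(f,F \right)} = \frac{3155}{9} - \frac{35 F}{3}$ ($h{\left(f,F \right)} = \frac{5}{9} + \frac{\left(-30 + F\right) \left(-76 - 29\right)}{9} = \frac{5}{9} + \frac{\left(-30 + F\right) \left(-105\right)}{9} = \frac{5}{9} + \frac{3150 - 105 F}{9} = \frac{5}{9} - \left(-350 + \frac{35 F}{3}\right) = \frac{3155}{9} - \frac{35 F}{3}$)
$-35507 - \left(14823 - h{\left(-47,-135 \right)}\right) = -35507 - \left(14823 - \left(\frac{3155}{9} - -1575\right)\right) = -35507 - \left(14823 - \left(\frac{3155}{9} + 1575\right)\right) = -35507 - \left(14823 - \frac{17330}{9}\right) = -35507 - \frac{116077}{9} = - \frac{435640}{9}$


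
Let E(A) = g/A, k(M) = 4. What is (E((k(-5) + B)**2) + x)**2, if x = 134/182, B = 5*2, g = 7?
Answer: 78961/132496 ≈ 0.59595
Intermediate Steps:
B = 10
E(A) = 7/A
x = 67/91 (x = 134*(1/182) = 67/91 ≈ 0.73626)
(E((k(-5) + B)**2) + x)**2 = (7/((4 + 10)**2) + 67/91)**2 = (7/(14**2) + 67/91)**2 = (7/196 + 67/91)**2 = (7*(1/196) + 67/91)**2 = (1/28 + 67/91)**2 = (281/364)**2 = 78961/132496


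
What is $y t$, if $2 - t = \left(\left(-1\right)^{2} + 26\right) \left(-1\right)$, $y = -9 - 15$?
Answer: $-696$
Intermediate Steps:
$y = -24$
$t = 29$ ($t = 2 - \left(\left(-1\right)^{2} + 26\right) \left(-1\right) = 2 - \left(1 + 26\right) \left(-1\right) = 2 - 27 \left(-1\right) = 2 - -27 = 2 + 27 = 29$)
$y t = \left(-24\right) 29 = -696$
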